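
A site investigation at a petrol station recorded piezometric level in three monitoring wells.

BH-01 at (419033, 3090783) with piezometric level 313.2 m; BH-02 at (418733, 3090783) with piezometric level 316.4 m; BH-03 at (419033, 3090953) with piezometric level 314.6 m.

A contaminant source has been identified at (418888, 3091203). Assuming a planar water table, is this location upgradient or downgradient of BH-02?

upgradient

∂h/∂x = (316.4 − 313.2) / (418733 − 419033) = -0.01067
∂h/∂y = (314.6 − 313.2) / (3090953 − 3090783) = +0.008235
Head at (418888, 3091203) = 313.2 + (-0.01067)·(-145) + (+0.008235)·(420) = 318.21 m.
That is higher than the 316.4 m at BH-02, so the point is upgradient.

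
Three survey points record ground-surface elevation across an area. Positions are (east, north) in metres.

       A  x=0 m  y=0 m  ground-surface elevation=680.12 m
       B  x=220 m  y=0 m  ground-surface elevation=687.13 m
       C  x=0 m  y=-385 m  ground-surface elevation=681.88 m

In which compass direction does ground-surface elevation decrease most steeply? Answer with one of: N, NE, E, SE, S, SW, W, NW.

W

∂z/∂x = (687.13 − 680.12) / (220 − 0) = +0.03186
∂z/∂y = (681.88 − 680.12) / (-385 − 0) = -0.004571
Steepest decrease is along −∇f = (-0.03186 E, +0.004571 N) → west.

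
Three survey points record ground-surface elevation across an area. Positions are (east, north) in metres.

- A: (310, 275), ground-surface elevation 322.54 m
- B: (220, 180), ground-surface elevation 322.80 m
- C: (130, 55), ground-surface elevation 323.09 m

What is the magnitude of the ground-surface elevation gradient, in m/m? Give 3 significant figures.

With z = a·x + b·y + c and A as origin, the differences give:
  (-90)·a + (-95)·b = +0.26
  (-180)·a + (-220)·b = +0.55
Eliminate b (×(-220) and ×(-95), subtract): 2700·a = -4.950 → a = ∂z/∂x = -0.001833
Back-substitute: b = ∂z/∂y = -0.0010000.
|∇f| = √(-0.001833² + -0.0010000²) = 0.002088 m/m

0.00209 m/m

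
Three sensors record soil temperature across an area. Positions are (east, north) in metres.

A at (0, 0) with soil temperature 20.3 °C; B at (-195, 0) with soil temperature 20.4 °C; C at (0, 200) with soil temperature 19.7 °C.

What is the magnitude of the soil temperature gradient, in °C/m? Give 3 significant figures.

0.00304 °C/m

∂T/∂x = (20.4 − 20.3) / (-195 − 0) = -0.0005128
∂T/∂y = (19.7 − 20.3) / (200 − 0) = -0.003000
|∇f| = √(-0.0005128² + -0.003000²) = 0.003044 °C/m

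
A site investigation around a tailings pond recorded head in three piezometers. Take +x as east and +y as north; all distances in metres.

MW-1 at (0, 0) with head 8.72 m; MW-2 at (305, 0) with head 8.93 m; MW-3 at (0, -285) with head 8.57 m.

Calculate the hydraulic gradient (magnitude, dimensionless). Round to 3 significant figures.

0.000867

∂h/∂x = (8.93 − 8.72) / (305 − 0) = +0.0006885
∂h/∂y = (8.57 − 8.72) / (-285 − 0) = +0.0005263
|∇h| = √(0.0006885² + 0.0005263²) = 0.0008666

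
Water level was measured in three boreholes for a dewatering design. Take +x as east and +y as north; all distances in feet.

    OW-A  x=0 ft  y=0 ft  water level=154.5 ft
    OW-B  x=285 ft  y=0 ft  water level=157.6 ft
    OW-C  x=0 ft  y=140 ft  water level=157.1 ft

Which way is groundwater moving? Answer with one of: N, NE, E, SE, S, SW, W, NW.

SW

∂h/∂x = (157.6 − 154.5) / (285 − 0) = +0.01088
∂h/∂y = (157.1 − 154.5) / (140 − 0) = +0.01857
Flow = −∇h = (-0.01088 east, -0.01857 north), which points southwest.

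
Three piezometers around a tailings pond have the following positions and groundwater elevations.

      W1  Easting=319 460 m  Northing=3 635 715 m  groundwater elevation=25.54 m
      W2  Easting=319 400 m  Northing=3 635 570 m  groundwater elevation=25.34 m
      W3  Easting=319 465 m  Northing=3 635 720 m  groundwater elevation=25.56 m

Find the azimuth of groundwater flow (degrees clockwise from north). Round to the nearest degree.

276°

Differences from W1: to W2 (Δx, Δy, Δh) = (-60, -145, -0.20); to W3 = (5, 5, +0.02).
Solve a·Δx + b·Δy = Δh: det = (-60)·5 − 5·(-145) = 425.
∂h/∂x = [(-0.20)·5 − (+0.02)·(-145)] / 425 = +0.004471
∂h/∂y = [(-60)·(+0.02) − 5·(-0.20)] / 425 = -0.0004706
Flow direction (−∇h) has components (-0.004471 E, +0.0004706 N).
Azimuth = atan2(E, N) = atan2(-0.004471, +0.0004706) = 276.0° ≈ 276°.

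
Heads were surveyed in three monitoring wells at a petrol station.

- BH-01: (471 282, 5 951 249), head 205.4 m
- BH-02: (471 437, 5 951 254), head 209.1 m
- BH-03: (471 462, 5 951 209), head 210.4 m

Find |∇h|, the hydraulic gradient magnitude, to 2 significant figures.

0.029

With h = a·x + b·y + c and BH-01 as origin, the differences give:
  155·a + 5·b = +3.7
  180·a + (-40)·b = +5.0
Eliminate b (×(-40) and ×5, subtract): -7100·a = -173.00 → a = ∂h/∂x = +0.02437
Back-substitute: b = ∂h/∂y = -0.01535.
|∇h| = √(0.02437² + -0.01535²) = 0.0288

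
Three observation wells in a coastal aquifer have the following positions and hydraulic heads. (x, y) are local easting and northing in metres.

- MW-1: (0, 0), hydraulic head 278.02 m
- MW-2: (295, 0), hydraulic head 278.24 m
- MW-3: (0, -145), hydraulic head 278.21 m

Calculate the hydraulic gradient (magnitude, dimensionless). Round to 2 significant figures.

∂h/∂x = (278.24 − 278.02) / (295 − 0) = +0.0007458
∂h/∂y = (278.21 − 278.02) / (-145 − 0) = -0.001310
|∇h| = √(0.0007458² + -0.001310²) = 0.001507

0.0015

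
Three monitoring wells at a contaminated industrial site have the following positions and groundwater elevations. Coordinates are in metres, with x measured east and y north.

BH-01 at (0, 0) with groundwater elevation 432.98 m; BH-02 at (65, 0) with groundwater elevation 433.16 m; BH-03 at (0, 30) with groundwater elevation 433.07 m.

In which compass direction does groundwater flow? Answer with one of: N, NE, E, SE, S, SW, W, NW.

SW

∂h/∂x = (433.16 − 432.98) / (65 − 0) = +0.002769
∂h/∂y = (433.07 − 432.98) / (30 − 0) = +0.003000
Flow = −∇h = (-0.002769 east, -0.003000 north), which points southwest.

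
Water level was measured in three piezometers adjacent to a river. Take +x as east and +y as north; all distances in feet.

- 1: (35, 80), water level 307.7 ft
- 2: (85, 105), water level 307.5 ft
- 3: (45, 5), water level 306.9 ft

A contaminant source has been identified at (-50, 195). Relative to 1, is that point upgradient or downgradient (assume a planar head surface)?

upgradient

With h = a·x + b·y + c and 1 as origin, the differences give:
  50·a + 25·b = -0.2
  10·a + (-75)·b = -0.8
Eliminate b (×(-75) and ×25, subtract): -4000·a = 35.00 → a = ∂h/∂x = -0.008750
Back-substitute: b = ∂h/∂y = +0.009500.
Head at (-50, 195) = 307.7 + (-0.008750)·(-85) + (+0.009500)·(115) = 309.54 ft.
That is higher than the 307.7 ft at 1, so the point is upgradient.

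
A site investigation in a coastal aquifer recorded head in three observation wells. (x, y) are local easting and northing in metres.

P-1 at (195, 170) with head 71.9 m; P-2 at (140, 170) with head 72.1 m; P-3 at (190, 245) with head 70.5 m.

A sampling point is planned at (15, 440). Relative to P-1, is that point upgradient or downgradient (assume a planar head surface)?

downgradient

Three-point gradient (reference P-1): Δ to P-2 = (-55, 0, +0.2), Δ to P-3 = (-5, 75, -1.4).
∂h/∂x = -0.003636, ∂h/∂y = -0.01891 (det = -4125).
Head at (15, 440) = 71.9 + (-0.003636)·(-180) + (-0.01891)·(270) = 67.45 m.
That is lower than the 71.9 m at P-1, so the point is downgradient.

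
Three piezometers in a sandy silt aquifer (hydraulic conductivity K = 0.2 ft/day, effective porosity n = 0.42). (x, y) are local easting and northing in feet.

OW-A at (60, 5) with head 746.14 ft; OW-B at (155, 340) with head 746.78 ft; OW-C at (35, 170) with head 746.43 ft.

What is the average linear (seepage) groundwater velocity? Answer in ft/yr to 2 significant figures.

0.32 ft/yr

Taking OW-A as reference: OW-B−OW-A = (95, 335, +0.64); OW-C−OW-A = (-25, 165, +0.29).
Determinant of the coordinate differences = 95·165 − (-25)·335 = 24050.
∂h/∂x = [(+0.64)·165 − (+0.29)·335] / 24050 = +0.0003514
∂h/∂y = [95·(+0.29) − (-25)·(+0.64)] / 24050 = +0.001811
|∇h| = √(0.0003514² + 0.001811²) = 0.001845
Seepage velocity v = K·i/n = 0.2 × 0.001845 / 0.42 = 0.0008786 ft/day = 0.3209 ft/yr.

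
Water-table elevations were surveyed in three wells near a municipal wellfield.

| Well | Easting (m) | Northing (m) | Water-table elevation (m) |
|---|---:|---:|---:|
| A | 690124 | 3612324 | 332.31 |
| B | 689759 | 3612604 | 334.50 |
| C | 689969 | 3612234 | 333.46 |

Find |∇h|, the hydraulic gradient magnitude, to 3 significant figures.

0.00689

Differences from A: to B (Δx, Δy, Δh) = (-365, 280, +2.19); to C = (-155, -90, +1.15).
Determinant of the coordinate differences = (-365)·(-90) − (-155)·280 = 76250.
∂h/∂x = [(+2.19)·(-90) − (+1.15)·280] / 76250 = -0.006808
∂h/∂y = [(-365)·(+1.15) − (-155)·(+2.19)] / 76250 = -0.001053
|∇h| = √(-0.006808² + -0.001053²) = 0.006889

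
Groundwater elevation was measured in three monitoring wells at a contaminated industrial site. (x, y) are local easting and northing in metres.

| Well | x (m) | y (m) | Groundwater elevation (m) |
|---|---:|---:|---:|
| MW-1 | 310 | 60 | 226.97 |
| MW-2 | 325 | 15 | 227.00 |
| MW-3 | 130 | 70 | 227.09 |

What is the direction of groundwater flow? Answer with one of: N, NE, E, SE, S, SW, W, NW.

Taking MW-1 as reference: MW-2−MW-1 = (15, -45, +0.03); MW-3−MW-1 = (-180, 10, +0.12).
Determinant of the coordinate differences = 15·10 − (-180)·(-45) = -7950.
∂h/∂x = [(+0.03)·10 − (+0.12)·(-45)] / -7950 = -0.0007170
∂h/∂y = [15·(+0.12) − (-180)·(+0.03)] / -7950 = -0.0009057
Flow = −∇h = (+0.0007170 east, +0.0009057 north), which points northeast.

NE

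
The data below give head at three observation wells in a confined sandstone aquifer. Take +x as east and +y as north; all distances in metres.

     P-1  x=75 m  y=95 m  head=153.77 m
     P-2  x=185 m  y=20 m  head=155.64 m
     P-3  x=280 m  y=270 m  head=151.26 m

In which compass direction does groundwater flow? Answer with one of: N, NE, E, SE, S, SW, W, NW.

N

Taking P-1 as reference: P-2−P-1 = (110, -75, +1.87); P-3−P-1 = (205, 175, -2.51).
Solve a·Δx + b·Δy = Δh: det = 110·175 − 205·(-75) = 34625.
∂h/∂x = [(+1.87)·175 − (-2.51)·(-75)] / 34625 = +0.004014
∂h/∂y = [110·(-2.51) − 205·(+1.87)] / 34625 = -0.01905
Flow = −∇h = (-0.004014 east, +0.01905 north), which points north.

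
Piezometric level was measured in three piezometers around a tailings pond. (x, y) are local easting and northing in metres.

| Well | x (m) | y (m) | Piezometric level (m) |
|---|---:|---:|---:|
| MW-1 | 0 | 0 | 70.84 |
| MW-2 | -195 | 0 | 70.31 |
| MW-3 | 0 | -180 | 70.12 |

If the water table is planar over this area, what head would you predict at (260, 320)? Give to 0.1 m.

72.8 m

∂h/∂x = (70.31 − 70.84) / (-195 − 0) = +0.002718
∂h/∂y = (70.12 − 70.84) / (-180 − 0) = +0.004000
h(260, 320) = 70.84 + (+0.002718)·(260) + (+0.004000)·(320) = 70.84 +0.707 +1.280 = 72.827 m.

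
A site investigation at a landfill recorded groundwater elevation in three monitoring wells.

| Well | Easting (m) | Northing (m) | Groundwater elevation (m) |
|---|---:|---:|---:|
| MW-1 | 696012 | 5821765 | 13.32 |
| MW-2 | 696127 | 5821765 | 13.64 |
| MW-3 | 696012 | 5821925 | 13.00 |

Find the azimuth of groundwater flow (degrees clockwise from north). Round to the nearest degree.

306°

∂h/∂x = (13.64 − 13.32) / (696127 − 696012) = +0.002783
∂h/∂y = (13.00 − 13.32) / (5821925 − 5821765) = -0.002000
Flow direction (−∇h) has components (-0.002783 E, +0.002000 N).
Azimuth = atan2(E, N) = atan2(-0.002783, +0.002000) = 305.7° ≈ 306°.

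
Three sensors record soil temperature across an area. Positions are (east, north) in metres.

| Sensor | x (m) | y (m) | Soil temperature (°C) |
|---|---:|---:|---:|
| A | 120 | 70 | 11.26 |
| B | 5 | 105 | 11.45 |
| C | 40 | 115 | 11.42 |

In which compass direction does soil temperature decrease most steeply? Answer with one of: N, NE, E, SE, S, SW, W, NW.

Differences from A: to B (Δx, Δy, Δh) = (-115, 35, +0.19); to C = (-80, 45, +0.16).
Determinant of the coordinate differences = (-115)·45 − (-80)·35 = -2375.
∂T/∂x = [(+0.19)·45 − (+0.16)·35] / -2375 = -0.001242
∂T/∂y = [(-115)·(+0.16) − (-80)·(+0.19)] / -2375 = +0.001347
Steepest decrease is along −∇f = (+0.001242 E, -0.001347 N) → southeast.

SE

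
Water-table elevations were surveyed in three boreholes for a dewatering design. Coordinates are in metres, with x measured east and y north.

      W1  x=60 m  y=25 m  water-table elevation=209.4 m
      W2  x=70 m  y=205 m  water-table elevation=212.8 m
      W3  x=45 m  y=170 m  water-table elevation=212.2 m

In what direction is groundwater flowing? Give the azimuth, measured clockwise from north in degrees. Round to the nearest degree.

172°

Taking W1 as reference: W2−W1 = (10, 180, +3.4); W3−W1 = (-15, 145, +2.8).
Solve a·Δx + b·Δy = Δh: det = 10·145 − (-15)·180 = 4150.
∂h/∂x = [(+3.4)·145 − (+2.8)·180] / 4150 = -0.002651
∂h/∂y = [10·(+2.8) − (-15)·(+3.4)] / 4150 = +0.01904
Flow direction (−∇h) has components (+0.002651 E, -0.01904 N).
Azimuth = atan2(E, N) = atan2(+0.002651, -0.01904) = 172.1° ≈ 172°.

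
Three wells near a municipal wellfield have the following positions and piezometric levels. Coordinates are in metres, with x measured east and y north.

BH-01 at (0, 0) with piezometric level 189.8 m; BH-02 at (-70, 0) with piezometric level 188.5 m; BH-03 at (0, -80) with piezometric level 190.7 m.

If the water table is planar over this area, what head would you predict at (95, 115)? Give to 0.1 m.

∂h/∂x = (188.5 − 189.8) / (-70 − 0) = +0.01857
∂h/∂y = (190.7 − 189.8) / (-80 − 0) = -0.01125
h(95, 115) = 189.8 + (+0.01857)·(95) + (-0.01125)·(115) = 189.8 +1.764 -1.294 = 190.271 m.

190.3 m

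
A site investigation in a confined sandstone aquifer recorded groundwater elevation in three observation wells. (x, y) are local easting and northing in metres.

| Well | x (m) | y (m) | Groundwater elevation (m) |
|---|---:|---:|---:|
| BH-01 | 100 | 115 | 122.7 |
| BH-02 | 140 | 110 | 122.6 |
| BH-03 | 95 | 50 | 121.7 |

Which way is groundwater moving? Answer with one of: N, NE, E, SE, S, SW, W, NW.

S

Differences from BH-01: to BH-02 (Δx, Δy, Δh) = (40, -5, -0.1); to BH-03 = (-5, -65, -1.0).
Solve a·Δx + b·Δy = Δh: det = 40·(-65) − (-5)·(-5) = -2625.
∂h/∂x = [(-0.1)·(-65) − (-1.0)·(-5)] / -2625 = -0.0005714
∂h/∂y = [40·(-1.0) − (-5)·(-0.1)] / -2625 = +0.01543
Flow = −∇h = (+0.0005714 east, -0.01543 north), which points south.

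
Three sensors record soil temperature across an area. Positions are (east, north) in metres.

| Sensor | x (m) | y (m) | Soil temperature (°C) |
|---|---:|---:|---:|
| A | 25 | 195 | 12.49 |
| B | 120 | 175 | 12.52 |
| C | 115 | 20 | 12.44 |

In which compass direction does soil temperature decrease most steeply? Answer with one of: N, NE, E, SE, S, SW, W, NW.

SW

Taking A as reference: B−A = (95, -20, +0.03); C−A = (90, -175, -0.05).
Determinant of the coordinate differences = 95·(-175) − 90·(-20) = -14825.
∂T/∂x = [(+0.03)·(-175) − (-0.05)·(-20)] / -14825 = +0.0004216
∂T/∂y = [95·(-0.05) − 90·(+0.03)] / -14825 = +0.0005025
Steepest decrease is along −∇f = (-0.0004216 E, -0.0005025 N) → southwest.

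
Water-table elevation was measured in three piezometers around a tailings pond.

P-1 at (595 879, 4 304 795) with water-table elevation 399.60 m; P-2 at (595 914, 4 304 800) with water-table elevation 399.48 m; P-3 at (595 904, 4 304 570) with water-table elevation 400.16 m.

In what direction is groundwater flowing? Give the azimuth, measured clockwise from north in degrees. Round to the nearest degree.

047°

With h = a·x + b·y + c and P-1 as origin, the differences give:
  35·a + 5·b = -0.12
  25·a + (-225)·b = +0.56
Eliminate b (×(-225) and ×5, subtract): -8000·a = 24.200 → a = ∂h/∂x = -0.003025
Back-substitute: b = ∂h/∂y = -0.002825.
Flow direction (−∇h) has components (+0.003025 E, +0.002825 N).
Azimuth = atan2(E, N) = atan2(+0.003025, +0.002825) = 47.0° ≈ 047°.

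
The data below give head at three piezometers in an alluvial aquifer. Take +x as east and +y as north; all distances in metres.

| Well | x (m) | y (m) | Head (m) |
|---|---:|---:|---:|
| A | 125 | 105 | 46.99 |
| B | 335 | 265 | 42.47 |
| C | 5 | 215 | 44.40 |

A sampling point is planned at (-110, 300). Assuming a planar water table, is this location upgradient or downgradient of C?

With h = a·x + b·y + c and A as origin, the differences give:
  210·a + 160·b = -4.52
  (-120)·a + 110·b = -2.59
Eliminate b (×110 and ×160, subtract): 42300·a = -82.800 → a = ∂h/∂x = -0.001957
Back-substitute: b = ∂h/∂y = -0.02568.
Head at (-110, 300) = 46.99 + (-0.001957)·(-235) + (-0.02568)·(195) = 42.44 m.
That is lower than the 44.40 m at C, so the point is downgradient.

downgradient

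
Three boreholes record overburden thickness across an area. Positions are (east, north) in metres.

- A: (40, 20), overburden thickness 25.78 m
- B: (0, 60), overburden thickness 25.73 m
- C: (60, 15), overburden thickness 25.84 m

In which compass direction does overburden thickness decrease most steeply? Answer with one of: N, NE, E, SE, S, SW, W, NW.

SW

Taking A as reference: B−A = (-40, 40, -0.05); C−A = (20, -5, +0.06).
Determinant of the coordinate differences = (-40)·(-5) − 20·40 = -600.
∂d/∂x = [(-0.05)·(-5) − (+0.06)·40] / -600 = +0.003583
∂d/∂y = [(-40)·(+0.06) − 20·(-0.05)] / -600 = +0.002333
Steepest decrease is along −∇f = (-0.003583 E, -0.002333 N) → southwest.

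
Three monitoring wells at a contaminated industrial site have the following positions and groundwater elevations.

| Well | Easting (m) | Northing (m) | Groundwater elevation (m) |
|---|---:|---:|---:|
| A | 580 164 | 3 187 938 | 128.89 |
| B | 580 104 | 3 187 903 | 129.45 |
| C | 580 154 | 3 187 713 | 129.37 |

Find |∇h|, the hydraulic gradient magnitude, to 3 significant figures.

Three-point gradient (reference A): Δ to B = (-60, -35, +0.56), Δ to C = (-10, -225, +0.48).
∂h/∂x = -0.008304, ∂h/∂y = -0.001764 (det = 13150).
|∇h| = √(-0.008304² + -0.001764²) = 0.008489

0.00849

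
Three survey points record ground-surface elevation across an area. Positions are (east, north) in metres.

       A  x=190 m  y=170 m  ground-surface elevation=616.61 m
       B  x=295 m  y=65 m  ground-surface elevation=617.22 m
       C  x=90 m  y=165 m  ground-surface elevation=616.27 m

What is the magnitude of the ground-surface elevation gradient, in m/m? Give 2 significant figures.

With z = a·x + b·y + c and A as origin, the differences give:
  105·a + (-105)·b = +0.61
  (-100)·a + (-5)·b = -0.34
Eliminate b (×(-5) and ×(-105), subtract): -11025·a = -38.750 → a = ∂z/∂x = +0.003515
Back-substitute: b = ∂z/∂y = -0.002295.
|∇f| = √(0.003515² + -0.002295²) = 0.004198 m/m

0.0042 m/m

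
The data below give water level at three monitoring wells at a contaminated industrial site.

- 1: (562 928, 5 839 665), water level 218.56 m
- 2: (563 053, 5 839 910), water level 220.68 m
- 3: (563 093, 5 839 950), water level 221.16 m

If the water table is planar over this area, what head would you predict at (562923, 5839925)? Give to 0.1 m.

With h = a·x + b·y + c and 1 as origin, the differences give:
  125·a + 245·b = +2.12
  165·a + 285·b = +2.60
Eliminate b (×285 and ×245, subtract): -4800·a = -32.800 → a = ∂h/∂x = +0.006833
Back-substitute: b = ∂h/∂y = +0.005167.
h(562923, 5839925) = 218.56 + (+0.006833)·(-5) + (+0.005167)·(260) = 218.56 -0.034 +1.343 = 219.869 m.

219.9 m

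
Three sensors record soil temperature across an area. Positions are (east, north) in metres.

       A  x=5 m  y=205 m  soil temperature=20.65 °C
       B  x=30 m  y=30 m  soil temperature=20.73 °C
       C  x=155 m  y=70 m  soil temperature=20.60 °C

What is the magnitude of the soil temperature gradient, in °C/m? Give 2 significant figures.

Taking A as reference: B−A = (25, -175, +0.08); C−A = (150, -135, -0.05).
Solve a·Δx + b·Δy = ΔT: det = 25·(-135) − 150·(-175) = 22875.
∂T/∂x = [(+0.08)·(-135) − (-0.05)·(-175)] / 22875 = -0.0008546
∂T/∂y = [25·(-0.05) − 150·(+0.08)] / 22875 = -0.0005792
|∇f| = √(-0.0008546² + -0.0005792²) = 0.001032 °C/m

0.0010 °C/m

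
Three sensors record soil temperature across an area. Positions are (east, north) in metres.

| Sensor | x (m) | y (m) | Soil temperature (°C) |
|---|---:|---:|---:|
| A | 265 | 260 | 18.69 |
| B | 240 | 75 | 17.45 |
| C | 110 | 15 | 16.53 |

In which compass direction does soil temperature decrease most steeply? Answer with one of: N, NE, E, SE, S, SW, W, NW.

SW

With T = a·x + b·y + c and A as origin, the differences give:
  (-25)·a + (-185)·b = -1.24
  (-155)·a + (-245)·b = -2.16
Eliminate b (×(-245) and ×(-185), subtract): -22550·a = -95.800 → a = ∂T/∂x = +0.004248
Back-substitute: b = ∂T/∂y = +0.006129.
Steepest decrease is along −∇f = (-0.004248 E, -0.006129 N) → southwest.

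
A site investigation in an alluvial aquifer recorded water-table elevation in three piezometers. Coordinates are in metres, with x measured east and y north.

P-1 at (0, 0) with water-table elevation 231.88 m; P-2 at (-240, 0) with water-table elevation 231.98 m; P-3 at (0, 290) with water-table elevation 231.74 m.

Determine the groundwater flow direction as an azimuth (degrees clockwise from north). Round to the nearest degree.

∂h/∂x = (231.98 − 231.88) / (-240 − 0) = -0.0004167
∂h/∂y = (231.74 − 231.88) / (290 − 0) = -0.0004828
Flow direction (−∇h) has components (+0.0004167 E, +0.0004828 N).
Azimuth = atan2(E, N) = atan2(+0.0004167, +0.0004828) = 40.8° ≈ 041°.

041°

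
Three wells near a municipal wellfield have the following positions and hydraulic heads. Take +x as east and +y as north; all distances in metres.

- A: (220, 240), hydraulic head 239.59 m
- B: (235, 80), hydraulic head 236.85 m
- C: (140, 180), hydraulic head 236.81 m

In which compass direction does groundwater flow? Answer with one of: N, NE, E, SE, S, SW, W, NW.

SW

With h = a·x + b·y + c and A as origin, the differences give:
  15·a + (-160)·b = -2.74
  (-80)·a + (-60)·b = -2.78
Eliminate b (×(-60) and ×(-160), subtract): -13700·a = -280.400 → a = ∂h/∂x = +0.02047
Back-substitute: b = ∂h/∂y = +0.01904.
Flow = −∇h = (-0.02047 east, -0.01904 north), which points southwest.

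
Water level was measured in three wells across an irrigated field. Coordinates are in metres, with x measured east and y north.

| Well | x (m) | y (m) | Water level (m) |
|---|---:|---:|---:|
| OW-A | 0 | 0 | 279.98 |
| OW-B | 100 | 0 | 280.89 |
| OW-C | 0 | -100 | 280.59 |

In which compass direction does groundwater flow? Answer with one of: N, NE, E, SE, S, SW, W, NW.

∂h/∂x = (280.89 − 279.98) / (100 − 0) = +0.009100
∂h/∂y = (280.59 − 279.98) / (-100 − 0) = -0.006100
Flow = −∇h = (-0.009100 east, +0.006100 north), which points northwest.

NW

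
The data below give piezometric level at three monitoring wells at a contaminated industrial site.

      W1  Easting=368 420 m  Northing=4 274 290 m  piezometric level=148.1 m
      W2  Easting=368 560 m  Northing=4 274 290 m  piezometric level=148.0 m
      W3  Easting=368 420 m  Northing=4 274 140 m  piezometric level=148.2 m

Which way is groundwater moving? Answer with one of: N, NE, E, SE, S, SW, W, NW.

NE

∂h/∂x = (148.0 − 148.1) / (368560 − 368420) = -0.0007143
∂h/∂y = (148.2 − 148.1) / (4274140 − 4274290) = -0.0006667
Flow = −∇h = (+0.0007143 east, +0.0006667 north), which points northeast.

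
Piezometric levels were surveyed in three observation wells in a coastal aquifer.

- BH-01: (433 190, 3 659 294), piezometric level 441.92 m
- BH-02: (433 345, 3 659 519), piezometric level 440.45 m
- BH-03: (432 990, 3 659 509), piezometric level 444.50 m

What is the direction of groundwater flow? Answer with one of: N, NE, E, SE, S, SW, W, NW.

E

Differences from BH-01: to BH-02 (Δx, Δy, Δh) = (155, 225, -1.47); to BH-03 = (-200, 215, +2.58).
Determinant of the coordinate differences = 155·215 − (-200)·225 = 78325.
∂h/∂x = [(-1.47)·215 − (+2.58)·225] / 78325 = -0.01145
∂h/∂y = [155·(+2.58) − (-200)·(-1.47)] / 78325 = +0.001352
Flow = −∇h = (+0.01145 east, -0.001352 north), which points east.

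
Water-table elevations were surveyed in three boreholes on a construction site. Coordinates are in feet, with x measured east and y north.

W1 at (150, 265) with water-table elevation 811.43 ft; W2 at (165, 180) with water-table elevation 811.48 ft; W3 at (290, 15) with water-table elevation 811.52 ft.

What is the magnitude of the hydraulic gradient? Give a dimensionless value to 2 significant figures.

0.00091

With h = a·x + b·y + c and W1 as origin, the differences give:
  15·a + (-85)·b = +0.05
  140·a + (-250)·b = +0.09
Eliminate b (×(-250) and ×(-85), subtract): 8150·a = -4.850 → a = ∂h/∂x = -0.0005951
Back-substitute: b = ∂h/∂y = -0.0006933.
|∇h| = √(-0.0005951² + -0.0006933²) = 0.0009137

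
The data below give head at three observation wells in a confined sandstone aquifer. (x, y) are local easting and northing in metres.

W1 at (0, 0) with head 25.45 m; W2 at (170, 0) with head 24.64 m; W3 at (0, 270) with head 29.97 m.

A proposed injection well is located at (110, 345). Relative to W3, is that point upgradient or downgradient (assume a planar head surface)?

∂h/∂x = (24.64 − 25.45) / (170 − 0) = -0.004765
∂h/∂y = (29.97 − 25.45) / (270 − 0) = +0.01674
Head at (110, 345) = 25.45 + (-0.004765)·(110) + (+0.01674)·(345) = 30.70 m.
That is higher than the 29.97 m at W3, so the point is upgradient.

upgradient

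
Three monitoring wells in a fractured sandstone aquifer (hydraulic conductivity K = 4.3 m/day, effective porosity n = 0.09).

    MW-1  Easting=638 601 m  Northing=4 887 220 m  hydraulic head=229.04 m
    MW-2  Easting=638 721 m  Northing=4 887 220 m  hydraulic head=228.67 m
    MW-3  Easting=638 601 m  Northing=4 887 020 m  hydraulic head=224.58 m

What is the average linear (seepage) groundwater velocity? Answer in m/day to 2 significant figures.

1.1 m/day

∂h/∂x = (228.67 − 229.04) / (638721 − 638601) = -0.003083
∂h/∂y = (224.58 − 229.04) / (4887020 − 4887220) = +0.02230
|∇h| = √(-0.003083² + 0.02230²) = 0.02251
Seepage velocity v = K·i/n = 4.3 × 0.02251 / 0.09 = 1.075 m/day.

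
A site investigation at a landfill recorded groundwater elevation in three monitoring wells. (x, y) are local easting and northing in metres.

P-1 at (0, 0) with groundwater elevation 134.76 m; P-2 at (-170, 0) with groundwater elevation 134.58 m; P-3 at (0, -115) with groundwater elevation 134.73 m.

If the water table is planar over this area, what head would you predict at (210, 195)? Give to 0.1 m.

135.0 m

∂h/∂x = (134.58 − 134.76) / (-170 − 0) = +0.001059
∂h/∂y = (134.73 − 134.76) / (-115 − 0) = +0.0002609
h(210, 195) = 134.76 + (+0.001059)·(210) + (+0.0002609)·(195) = 134.76 +0.222 +0.051 = 135.033 m.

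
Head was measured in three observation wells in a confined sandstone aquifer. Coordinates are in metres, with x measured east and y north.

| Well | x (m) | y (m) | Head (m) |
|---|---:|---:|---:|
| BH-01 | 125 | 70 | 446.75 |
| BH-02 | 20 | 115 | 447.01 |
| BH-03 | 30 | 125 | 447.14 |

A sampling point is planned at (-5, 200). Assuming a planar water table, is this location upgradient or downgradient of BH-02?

Differences from BH-01: to BH-02 (Δx, Δy, Δh) = (-105, 45, +0.26); to BH-03 = (-95, 55, +0.39).
Solve a·Δx + b·Δy = Δh: det = (-105)·55 − (-95)·45 = -1500.
∂h/∂x = [(+0.26)·55 − (+0.39)·45] / -1500 = +0.002167
∂h/∂y = [(-105)·(+0.39) − (-95)·(+0.26)] / -1500 = +0.01083
Head at (-5, 200) = 446.75 + (+0.002167)·(-130) + (+0.01083)·(130) = 447.88 m.
That is higher than the 447.01 m at BH-02, so the point is upgradient.

upgradient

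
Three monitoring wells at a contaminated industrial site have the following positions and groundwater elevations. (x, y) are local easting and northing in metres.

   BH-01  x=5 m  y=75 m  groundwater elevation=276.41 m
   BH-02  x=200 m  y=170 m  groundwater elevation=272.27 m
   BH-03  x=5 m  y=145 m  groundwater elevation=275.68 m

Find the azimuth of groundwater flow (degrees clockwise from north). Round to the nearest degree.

Differences from BH-01: to BH-02 (Δx, Δy, Δh) = (195, 95, -4.14); to BH-03 = (0, 70, -0.73).
Solve a·Δx + b·Δy = Δh: det = 195·70 − 0·95 = 13650.
∂h/∂x = [(-4.14)·70 − (-0.73)·95] / 13650 = -0.01615
∂h/∂y = [195·(-0.73) − 0·(-4.14)] / 13650 = -0.01043
Flow direction (−∇h) has components (+0.01615 E, +0.01043 N).
Azimuth = atan2(E, N) = atan2(+0.01615, +0.01043) = 57.1° ≈ 057°.

057°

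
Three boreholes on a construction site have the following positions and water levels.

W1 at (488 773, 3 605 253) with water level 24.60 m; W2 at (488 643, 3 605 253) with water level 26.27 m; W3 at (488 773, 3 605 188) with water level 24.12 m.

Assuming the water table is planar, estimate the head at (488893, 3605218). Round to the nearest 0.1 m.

∂h/∂x = (26.27 − 24.60) / (488643 − 488773) = -0.01285
∂h/∂y = (24.12 − 24.60) / (3605188 − 3605253) = +0.007385
h(488893, 3605218) = 24.60 + (-0.01285)·(120) + (+0.007385)·(-35) = 24.60 -1.542 -0.258 = 22.800 m.

22.8 m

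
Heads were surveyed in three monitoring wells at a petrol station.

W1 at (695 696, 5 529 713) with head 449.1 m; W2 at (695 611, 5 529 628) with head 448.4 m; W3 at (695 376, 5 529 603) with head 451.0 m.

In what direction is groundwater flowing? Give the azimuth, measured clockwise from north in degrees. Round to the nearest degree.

148°

With h = a·x + b·y + c and W1 as origin, the differences give:
  (-85)·a + (-85)·b = -0.7
  (-320)·a + (-110)·b = +1.9
Eliminate b (×(-110) and ×(-85), subtract): -17850·a = 238.50 → a = ∂h/∂x = -0.01336
Back-substitute: b = ∂h/∂y = +0.02160.
Flow direction (−∇h) has components (+0.01336 E, -0.02160 N).
Azimuth = atan2(E, N) = atan2(+0.01336, -0.02160) = 148.3° ≈ 148°.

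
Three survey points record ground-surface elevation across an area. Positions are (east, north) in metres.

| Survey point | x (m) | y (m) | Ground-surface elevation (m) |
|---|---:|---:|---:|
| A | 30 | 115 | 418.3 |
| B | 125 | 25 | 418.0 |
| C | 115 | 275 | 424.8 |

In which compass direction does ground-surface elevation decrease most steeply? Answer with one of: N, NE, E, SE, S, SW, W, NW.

SW

With z = a·x + b·y + c and A as origin, the differences give:
  95·a + (-90)·b = -0.3
  85·a + 160·b = +6.5
Eliminate b (×160 and ×(-90), subtract): 22850·a = 537.00 → a = ∂z/∂x = +0.02350
Back-substitute: b = ∂z/∂y = +0.02814.
Steepest decrease is along −∇f = (-0.02350 E, -0.02814 N) → southwest.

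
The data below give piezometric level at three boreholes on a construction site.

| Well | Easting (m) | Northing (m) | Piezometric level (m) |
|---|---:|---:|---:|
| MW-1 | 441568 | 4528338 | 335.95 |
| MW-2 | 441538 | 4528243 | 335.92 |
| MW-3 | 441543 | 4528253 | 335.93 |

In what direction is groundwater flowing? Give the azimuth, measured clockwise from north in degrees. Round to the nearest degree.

Three-point gradient (reference MW-1): Δ to MW-2 = (-30, -95, -0.03), Δ to MW-3 = (-25, -85, -0.02).
∂h/∂x = +0.003714, ∂h/∂y = -0.0008571 (det = 175).
Flow direction (−∇h) has components (-0.003714 E, +0.0008571 N).
Azimuth = atan2(E, N) = atan2(-0.003714, +0.0008571) = 283.0° ≈ 283°.

283°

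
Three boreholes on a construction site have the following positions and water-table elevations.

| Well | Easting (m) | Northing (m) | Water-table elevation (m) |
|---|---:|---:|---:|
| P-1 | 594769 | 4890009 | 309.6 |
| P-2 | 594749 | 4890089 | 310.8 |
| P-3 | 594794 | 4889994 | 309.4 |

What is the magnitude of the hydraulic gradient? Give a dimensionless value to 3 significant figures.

Differences from P-1: to P-2 (Δx, Δy, Δh) = (-20, 80, +1.2); to P-3 = (25, -15, -0.2).
Determinant of the coordinate differences = (-20)·(-15) − 25·80 = -1700.
∂h/∂x = [(+1.2)·(-15) − (-0.2)·80] / -1700 = +0.001176
∂h/∂y = [(-20)·(-0.2) − 25·(+1.2)] / -1700 = +0.01529
|∇h| = √(0.001176² + 0.01529²) = 0.01534

0.0153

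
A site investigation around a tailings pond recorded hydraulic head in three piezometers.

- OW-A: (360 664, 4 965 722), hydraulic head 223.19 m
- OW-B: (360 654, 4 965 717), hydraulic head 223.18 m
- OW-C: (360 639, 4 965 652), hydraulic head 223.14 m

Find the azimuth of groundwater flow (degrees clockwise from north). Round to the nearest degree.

Differences from OW-A: to OW-B (Δx, Δy, Δh) = (-10, -5, -0.01); to OW-C = (-25, -70, -0.05).
Determinant of the coordinate differences = (-10)·(-70) − (-25)·(-5) = 575.
∂h/∂x = [(-0.01)·(-70) − (-0.05)·(-5)] / 575 = +0.0007826
∂h/∂y = [(-10)·(-0.05) − (-25)·(-0.01)] / 575 = +0.0004348
Flow direction (−∇h) has components (-0.0007826 E, -0.0004348 N).
Azimuth = atan2(E, N) = atan2(-0.0007826, -0.0004348) = 240.9° ≈ 241°.

241°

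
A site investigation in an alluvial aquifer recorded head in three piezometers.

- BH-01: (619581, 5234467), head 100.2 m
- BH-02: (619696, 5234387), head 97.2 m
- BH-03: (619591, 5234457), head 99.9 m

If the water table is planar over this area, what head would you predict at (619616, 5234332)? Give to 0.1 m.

Taking BH-01 as reference: BH-02−BH-01 = (115, -80, -3.0); BH-03−BH-01 = (10, -10, -0.3).
Determinant of the coordinate differences = 115·(-10) − 10·(-80) = -350.
∂h/∂x = [(-3.0)·(-10) − (-0.3)·(-80)] / -350 = -0.01714
∂h/∂y = [115·(-0.3) − 10·(-3.0)] / -350 = +0.01286
h(619616, 5234332) = 100.2 + (-0.01714)·(35) + (+0.01286)·(-135) = 100.2 -0.600 -1.736 = 97.864 m.

97.9 m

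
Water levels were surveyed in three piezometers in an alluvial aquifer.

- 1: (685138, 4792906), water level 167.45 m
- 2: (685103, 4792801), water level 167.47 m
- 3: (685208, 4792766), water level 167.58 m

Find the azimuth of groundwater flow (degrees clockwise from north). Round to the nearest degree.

Differences from 1: to 2 (Δx, Δy, Δh) = (-35, -105, +0.02); to 3 = (70, -140, +0.13).
Determinant of the coordinate differences = (-35)·(-140) − 70·(-105) = 12250.
∂h/∂x = [(+0.02)·(-140) − (+0.13)·(-105)] / 12250 = +0.0008857
∂h/∂y = [(-35)·(+0.13) − 70·(+0.02)] / 12250 = -0.0004857
Flow direction (−∇h) has components (-0.0008857 E, +0.0004857 N).
Azimuth = atan2(E, N) = atan2(-0.0008857, +0.0004857) = 298.7° ≈ 299°.

299°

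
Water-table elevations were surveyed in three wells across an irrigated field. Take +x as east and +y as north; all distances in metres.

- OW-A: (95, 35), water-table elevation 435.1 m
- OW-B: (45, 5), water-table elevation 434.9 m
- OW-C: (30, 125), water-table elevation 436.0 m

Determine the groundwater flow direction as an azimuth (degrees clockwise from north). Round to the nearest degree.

171°

With h = a·x + b·y + c and OW-A as origin, the differences give:
  (-50)·a + (-30)·b = -0.2
  (-65)·a + 90·b = +0.9
Eliminate b (×90 and ×(-30), subtract): -6450·a = 9.00 → a = ∂h/∂x = -0.001395
Back-substitute: b = ∂h/∂y = +0.008992.
Flow direction (−∇h) has components (+0.001395 E, -0.008992 N).
Azimuth = atan2(E, N) = atan2(+0.001395, -0.008992) = 171.2° ≈ 171°.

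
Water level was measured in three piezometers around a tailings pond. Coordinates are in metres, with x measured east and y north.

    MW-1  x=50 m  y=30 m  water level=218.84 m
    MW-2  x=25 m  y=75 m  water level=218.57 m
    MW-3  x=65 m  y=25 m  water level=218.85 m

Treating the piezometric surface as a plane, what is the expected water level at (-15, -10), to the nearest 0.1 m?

219.2 m

Differences from MW-1: to MW-2 (Δx, Δy, Δh) = (-25, 45, -0.27); to MW-3 = (15, -5, +0.01).
Solve a·Δx + b·Δy = Δh: det = (-25)·(-5) − 15·45 = -550.
∂h/∂x = [(-0.27)·(-5) − (+0.01)·45] / -550 = -0.001636
∂h/∂y = [(-25)·(+0.01) − 15·(-0.27)] / -550 = -0.006909
h(-15, -10) = 218.84 + (-0.001636)·(-65) + (-0.006909)·(-40) = 218.84 +0.106 +0.276 = 219.223 m.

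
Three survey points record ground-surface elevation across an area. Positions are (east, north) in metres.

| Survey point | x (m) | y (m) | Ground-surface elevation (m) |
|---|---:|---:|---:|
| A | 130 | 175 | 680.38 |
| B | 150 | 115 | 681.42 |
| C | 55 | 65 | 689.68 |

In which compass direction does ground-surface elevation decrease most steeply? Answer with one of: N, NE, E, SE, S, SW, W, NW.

Differences from A: to B (Δx, Δy, Δh) = (20, -60, +1.04); to C = (-75, -110, +9.30).
Solve a·Δx + b·Δy = Δz: det = 20·(-110) − (-75)·(-60) = -6700.
∂z/∂x = [(+1.04)·(-110) − (+9.30)·(-60)] / -6700 = -0.06621
∂z/∂y = [20·(+9.30) − (-75)·(+1.04)] / -6700 = -0.03940
Steepest decrease is along −∇f = (+0.06621 E, +0.03940 N) → northeast.

NE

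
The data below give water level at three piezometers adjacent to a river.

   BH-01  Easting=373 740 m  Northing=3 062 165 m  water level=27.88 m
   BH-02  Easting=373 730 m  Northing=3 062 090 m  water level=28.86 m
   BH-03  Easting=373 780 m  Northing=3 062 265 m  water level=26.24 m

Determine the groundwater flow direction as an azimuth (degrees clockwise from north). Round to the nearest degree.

Differences from BH-01: to BH-02 (Δx, Δy, Δh) = (-10, -75, +0.98); to BH-03 = (40, 100, -1.64).
Determinant of the coordinate differences = (-10)·100 − 40·(-75) = 2000.
∂h/∂x = [(+0.98)·100 − (-1.64)·(-75)] / 2000 = -0.01250
∂h/∂y = [(-10)·(-1.64) − 40·(+0.98)] / 2000 = -0.01140
Flow direction (−∇h) has components (+0.01250 E, +0.01140 N).
Azimuth = atan2(E, N) = atan2(+0.01250, +0.01140) = 47.6° ≈ 048°.

048°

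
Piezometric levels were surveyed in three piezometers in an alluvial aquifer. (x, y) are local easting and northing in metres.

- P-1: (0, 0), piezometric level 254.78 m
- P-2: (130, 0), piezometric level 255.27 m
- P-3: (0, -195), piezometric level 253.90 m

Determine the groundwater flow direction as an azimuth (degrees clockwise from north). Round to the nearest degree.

∂h/∂x = (255.27 − 254.78) / (130 − 0) = +0.003769
∂h/∂y = (253.90 − 254.78) / (-195 − 0) = +0.004513
Flow direction (−∇h) has components (-0.003769 E, -0.004513 N).
Azimuth = atan2(E, N) = atan2(-0.003769, -0.004513) = 219.9° ≈ 220°.

220°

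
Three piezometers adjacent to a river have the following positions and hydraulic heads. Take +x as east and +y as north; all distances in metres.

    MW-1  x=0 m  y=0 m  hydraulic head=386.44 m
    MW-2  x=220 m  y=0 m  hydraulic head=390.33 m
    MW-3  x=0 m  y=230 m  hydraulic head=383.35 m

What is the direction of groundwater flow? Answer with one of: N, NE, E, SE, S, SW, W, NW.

NW

∂h/∂x = (390.33 − 386.44) / (220 − 0) = +0.01768
∂h/∂y = (383.35 − 386.44) / (230 − 0) = -0.01343
Flow = −∇h = (-0.01768 east, +0.01343 north), which points northwest.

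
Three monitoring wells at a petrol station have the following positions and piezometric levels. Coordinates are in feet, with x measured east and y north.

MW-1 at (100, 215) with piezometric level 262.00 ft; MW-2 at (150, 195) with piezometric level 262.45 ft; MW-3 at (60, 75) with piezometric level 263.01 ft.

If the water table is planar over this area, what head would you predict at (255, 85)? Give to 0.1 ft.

Differences from MW-1: to MW-2 (Δx, Δy, Δh) = (50, -20, +0.45); to MW-3 = (-40, -140, +1.01).
Determinant of the coordinate differences = 50·(-140) − (-40)·(-20) = -7800.
∂h/∂x = [(+0.45)·(-140) − (+1.01)·(-20)] / -7800 = +0.005487
∂h/∂y = [50·(+1.01) − (-40)·(+0.45)] / -7800 = -0.008782
h(255, 85) = 262.00 + (+0.005487)·(155) + (-0.008782)·(-130) = 262.00 +0.851 +1.142 = 263.992 ft.

264.0 ft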